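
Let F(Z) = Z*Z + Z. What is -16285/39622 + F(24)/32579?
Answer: -506775815/1290845138 ≈ -0.39259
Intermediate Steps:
F(Z) = Z + Z² (F(Z) = Z² + Z = Z + Z²)
-16285/39622 + F(24)/32579 = -16285/39622 + (24*(1 + 24))/32579 = -16285*1/39622 + (24*25)*(1/32579) = -16285/39622 + 600*(1/32579) = -16285/39622 + 600/32579 = -506775815/1290845138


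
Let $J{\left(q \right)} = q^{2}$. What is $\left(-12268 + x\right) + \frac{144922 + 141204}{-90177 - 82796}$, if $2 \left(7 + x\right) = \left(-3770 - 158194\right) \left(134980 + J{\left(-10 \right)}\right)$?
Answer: $- \frac{1892162170098581}{172973} \approx -1.0939 \cdot 10^{10}$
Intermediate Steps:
$x = -10939048567$ ($x = -7 + \frac{\left(-3770 - 158194\right) \left(134980 + \left(-10\right)^{2}\right)}{2} = -7 + \frac{\left(-161964\right) \left(134980 + 100\right)}{2} = -7 + \frac{\left(-161964\right) 135080}{2} = -7 + \frac{1}{2} \left(-21878097120\right) = -7 - 10939048560 = -10939048567$)
$\left(-12268 + x\right) + \frac{144922 + 141204}{-90177 - 82796} = \left(-12268 - 10939048567\right) + \frac{144922 + 141204}{-90177 - 82796} = -10939060835 + \frac{286126}{-172973} = -10939060835 + 286126 \left(- \frac{1}{172973}\right) = -10939060835 - \frac{286126}{172973} = - \frac{1892162170098581}{172973}$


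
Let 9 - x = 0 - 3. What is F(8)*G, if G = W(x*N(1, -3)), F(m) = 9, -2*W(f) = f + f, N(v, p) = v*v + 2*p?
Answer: 540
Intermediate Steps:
N(v, p) = v² + 2*p
x = 12 (x = 9 - (0 - 3) = 9 - 1*(-3) = 9 + 3 = 12)
W(f) = -f (W(f) = -(f + f)/2 = -f)
G = 60 (G = -12*(1² + 2*(-3)) = -12*(1 - 6) = -12*(-5) = -1*(-60) = 60)
F(8)*G = 9*60 = 540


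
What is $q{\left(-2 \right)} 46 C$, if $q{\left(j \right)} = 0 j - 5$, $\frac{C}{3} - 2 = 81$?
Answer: $-57270$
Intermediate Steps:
$C = 249$ ($C = 6 + 3 \cdot 81 = 6 + 243 = 249$)
$q{\left(j \right)} = -5$ ($q{\left(j \right)} = 0 - 5 = -5$)
$q{\left(-2 \right)} 46 C = - 5 \cdot 46 \cdot 249 = \left(-5\right) 11454 = -57270$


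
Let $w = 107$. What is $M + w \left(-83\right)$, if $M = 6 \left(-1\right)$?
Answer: $-8887$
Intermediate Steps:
$M = -6$
$M + w \left(-83\right) = -6 + 107 \left(-83\right) = -6 - 8881 = -8887$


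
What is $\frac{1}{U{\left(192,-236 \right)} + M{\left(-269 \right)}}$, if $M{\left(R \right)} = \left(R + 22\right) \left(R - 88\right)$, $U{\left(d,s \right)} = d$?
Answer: $\frac{1}{88371} \approx 1.1316 \cdot 10^{-5}$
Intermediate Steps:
$M{\left(R \right)} = \left(-88 + R\right) \left(22 + R\right)$ ($M{\left(R \right)} = \left(22 + R\right) \left(-88 + R\right) = \left(-88 + R\right) \left(22 + R\right)$)
$\frac{1}{U{\left(192,-236 \right)} + M{\left(-269 \right)}} = \frac{1}{192 - \left(-15818 - 72361\right)} = \frac{1}{192 + \left(-1936 + 72361 + 17754\right)} = \frac{1}{192 + 88179} = \frac{1}{88371}$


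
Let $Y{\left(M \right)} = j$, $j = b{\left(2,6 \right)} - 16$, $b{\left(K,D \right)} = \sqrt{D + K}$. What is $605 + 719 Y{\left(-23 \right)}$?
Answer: $-10899 + 1438 \sqrt{2} \approx -8865.4$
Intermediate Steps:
$j = -16 + 2 \sqrt{2}$ ($j = \sqrt{6 + 2} - 16 = \sqrt{8} - 16 = 2 \sqrt{2} - 16 = -16 + 2 \sqrt{2} \approx -13.172$)
$Y{\left(M \right)} = -16 + 2 \sqrt{2}$
$605 + 719 Y{\left(-23 \right)} = 605 + 719 \left(-16 + 2 \sqrt{2}\right) = 605 - \left(11504 - 1438 \sqrt{2}\right) = -10899 + 1438 \sqrt{2}$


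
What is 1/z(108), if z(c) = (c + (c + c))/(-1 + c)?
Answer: 107/324 ≈ 0.33025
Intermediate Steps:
z(c) = 3*c/(-1 + c) (z(c) = (c + 2*c)/(-1 + c) = (3*c)/(-1 + c) = 3*c/(-1 + c))
1/z(108) = 1/(3*108/(-1 + 108)) = 1/(3*108/107) = 1/(3*108*(1/107)) = 1/(324/107) = 107/324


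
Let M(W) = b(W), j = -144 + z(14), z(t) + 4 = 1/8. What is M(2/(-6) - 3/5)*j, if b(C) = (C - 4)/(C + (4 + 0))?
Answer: 43771/184 ≈ 237.89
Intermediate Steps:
z(t) = -31/8 (z(t) = -4 + 1/8 = -4 + ⅛ = -31/8)
j = -1183/8 (j = -144 - 31/8 = -1183/8 ≈ -147.88)
b(C) = (-4 + C)/(4 + C) (b(C) = (-4 + C)/(C + 4) = (-4 + C)/(4 + C))
M(W) = (-4 + W)/(4 + W)
M(2/(-6) - 3/5)*j = ((-4 + (2/(-6) - 3/5))/(4 + (2/(-6) - 3/5)))*(-1183/8) = ((-4 + (2*(-⅙) - 3*⅕))/(4 + (2*(-⅙) - 3*⅕)))*(-1183/8) = ((-4 + (-⅓ - ⅗))/(4 + (-⅓ - ⅗)))*(-1183/8) = ((-4 - 14/15)/(4 - 14/15))*(-1183/8) = (-74/15/(46/15))*(-1183/8) = ((15/46)*(-74/15))*(-1183/8) = -37/23*(-1183/8) = 43771/184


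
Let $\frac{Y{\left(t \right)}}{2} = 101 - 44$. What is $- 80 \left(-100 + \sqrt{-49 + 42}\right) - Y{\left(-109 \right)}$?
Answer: $7886 - 80 i \sqrt{7} \approx 7886.0 - 211.66 i$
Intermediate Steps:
$Y{\left(t \right)} = 114$ ($Y{\left(t \right)} = 2 \left(101 - 44\right) = 2 \cdot 57 = 114$)
$- 80 \left(-100 + \sqrt{-49 + 42}\right) - Y{\left(-109 \right)} = - 80 \left(-100 + \sqrt{-49 + 42}\right) - 114 = - 80 \left(-100 + \sqrt{-7}\right) - 114 = - 80 \left(-100 + i \sqrt{7}\right) - 114 = \left(8000 - 80 i \sqrt{7}\right) - 114 = 7886 - 80 i \sqrt{7}$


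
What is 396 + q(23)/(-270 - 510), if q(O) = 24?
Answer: 25738/65 ≈ 395.97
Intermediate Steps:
396 + q(23)/(-270 - 510) = 396 + 24/(-270 - 510) = 396 + 24/(-780) = 396 + 24*(-1/780) = 396 - 2/65 = 25738/65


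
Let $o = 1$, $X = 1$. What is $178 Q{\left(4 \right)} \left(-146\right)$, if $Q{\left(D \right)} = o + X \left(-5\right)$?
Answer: $103952$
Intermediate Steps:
$Q{\left(D \right)} = -4$ ($Q{\left(D \right)} = 1 + 1 \left(-5\right) = 1 - 5 = -4$)
$178 Q{\left(4 \right)} \left(-146\right) = 178 \left(-4\right) \left(-146\right) = \left(-712\right) \left(-146\right) = 103952$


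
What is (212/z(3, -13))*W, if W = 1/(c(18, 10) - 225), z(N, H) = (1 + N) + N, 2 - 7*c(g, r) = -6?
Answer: -212/1567 ≈ -0.13529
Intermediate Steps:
c(g, r) = 8/7 (c(g, r) = 2/7 - ⅐*(-6) = 2/7 + 6/7 = 8/7)
z(N, H) = 1 + 2*N
W = -7/1567 (W = 1/(8/7 - 225) = 1/(-1567/7) = -7/1567 ≈ -0.0044671)
(212/z(3, -13))*W = (212/(1 + 2*3))*(-7/1567) = (212/(1 + 6))*(-7/1567) = (212/7)*(-7/1567) = -212/1567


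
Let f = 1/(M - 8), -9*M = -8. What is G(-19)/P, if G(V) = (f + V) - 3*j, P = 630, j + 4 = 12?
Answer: -2761/40320 ≈ -0.068477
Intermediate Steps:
j = 8 (j = -4 + 12 = 8)
M = 8/9 (M = -⅑*(-8) = 8/9 ≈ 0.88889)
f = -9/64 (f = 1/(8/9 - 8) = 1/(-64/9) = -9/64 ≈ -0.14063)
G(V) = -1545/64 + V (G(V) = (-9/64 + V) - 3*8 = (-9/64 + V) - 24 = -1545/64 + V)
G(-19)/P = (-1545/64 - 19)/630 = -2761/64*1/630 = -2761/40320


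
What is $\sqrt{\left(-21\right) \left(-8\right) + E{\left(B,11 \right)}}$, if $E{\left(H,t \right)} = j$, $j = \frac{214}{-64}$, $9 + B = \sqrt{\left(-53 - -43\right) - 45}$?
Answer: $\frac{\sqrt{10538}}{8} \approx 12.832$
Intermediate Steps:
$B = -9 + i \sqrt{55}$ ($B = -9 + \sqrt{\left(-53 - -43\right) - 45} = -9 + \sqrt{\left(-53 + 43\right) - 45} = -9 + \sqrt{-10 - 45} = -9 + \sqrt{-55} = -9 + i \sqrt{55} \approx -9.0 + 7.4162 i$)
$j = - \frac{107}{32}$ ($j = 214 \left(- \frac{1}{64}\right) = - \frac{107}{32} \approx -3.3438$)
$E{\left(H,t \right)} = - \frac{107}{32}$
$\sqrt{\left(-21\right) \left(-8\right) + E{\left(B,11 \right)}} = \sqrt{\left(-21\right) \left(-8\right) - \frac{107}{32}} = \sqrt{168 - \frac{107}{32}} = \sqrt{\frac{5269}{32}} = \frac{\sqrt{10538}}{8}$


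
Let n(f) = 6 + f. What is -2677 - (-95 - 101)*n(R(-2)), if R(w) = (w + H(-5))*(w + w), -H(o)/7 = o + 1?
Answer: -21885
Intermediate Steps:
H(o) = -7 - 7*o (H(o) = -7*(o + 1) = -7*(1 + o) = -7 - 7*o)
R(w) = 2*w*(28 + w) (R(w) = (w + (-7 - 7*(-5)))*(w + w) = (w + (-7 + 35))*(2*w) = (w + 28)*(2*w) = (28 + w)*(2*w) = 2*w*(28 + w))
-2677 - (-95 - 101)*n(R(-2)) = -2677 - (-95 - 101)*(6 + 2*(-2)*(28 - 2)) = -2677 - (-196)*(6 + 2*(-2)*26) = -2677 - (-196)*(6 - 104) = -2677 - (-196)*(-98) = -2677 - 1*19208 = -2677 - 19208 = -21885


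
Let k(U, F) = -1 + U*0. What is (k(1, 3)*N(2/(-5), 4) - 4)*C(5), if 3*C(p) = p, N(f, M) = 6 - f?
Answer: -52/3 ≈ -17.333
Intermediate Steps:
C(p) = p/3
k(U, F) = -1 (k(U, F) = -1 + 0 = -1)
(k(1, 3)*N(2/(-5), 4) - 4)*C(5) = (-(6 - 2/(-5)) - 4)*((⅓)*5) = (-(6 - 2*(-1)/5) - 4)*(5/3) = (-(6 - 1*(-⅖)) - 4)*(5/3) = (-(6 + ⅖) - 4)*(5/3) = (-1*32/5 - 4)*(5/3) = (-32/5 - 4)*(5/3) = -52/5*5/3 = -52/3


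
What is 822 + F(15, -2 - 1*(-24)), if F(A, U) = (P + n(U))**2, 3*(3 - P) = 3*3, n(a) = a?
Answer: 1306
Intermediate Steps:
P = 0 (P = 3 - 3 = 0)
F(A, U) = U**2 (F(A, U) = (0 + U)**2 = U**2)
822 + F(15, -2 - 1*(-24)) = 822 + (-2 - 1*(-24))**2 = 822 + (-2 + 24)**2 = 822 + 22**2 = 822 + 484 = 1306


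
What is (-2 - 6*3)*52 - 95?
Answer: -1135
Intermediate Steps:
(-2 - 6*3)*52 - 95 = (-2 - 18)*52 - 95 = -20*52 - 95 = -1040 - 95 = -1135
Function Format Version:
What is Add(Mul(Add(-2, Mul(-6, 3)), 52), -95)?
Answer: -1135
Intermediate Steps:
Add(Mul(Add(-2, Mul(-6, 3)), 52), -95) = Add(Mul(Add(-2, -18), 52), -95) = Add(Mul(-20, 52), -95) = Add(-1040, -95) = -1135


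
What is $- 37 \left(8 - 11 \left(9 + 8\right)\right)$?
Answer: $6623$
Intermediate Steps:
$- 37 \left(8 - 11 \left(9 + 8\right)\right) = - 37 \left(8 - 187\right) = \left(-37\right) \left(-179\right) = 6623$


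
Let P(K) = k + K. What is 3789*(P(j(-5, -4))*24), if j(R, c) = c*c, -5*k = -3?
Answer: 7547688/5 ≈ 1.5095e+6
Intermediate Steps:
k = ⅗ (k = -⅕*(-3) = ⅗ ≈ 0.60000)
j(R, c) = c²
P(K) = ⅗ + K
3789*(P(j(-5, -4))*24) = 3789*((⅗ + (-4)²)*24) = 3789*((⅗ + 16)*24) = 3789*((83/5)*24) = 3789*(1992/5) = 7547688/5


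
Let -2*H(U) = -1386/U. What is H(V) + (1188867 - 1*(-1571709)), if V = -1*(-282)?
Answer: 259494375/94 ≈ 2.7606e+6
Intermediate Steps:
V = 282
H(U) = 693/U (H(U) = -(-693)/U = 693/U)
H(V) + (1188867 - 1*(-1571709)) = 693/282 + (1188867 - 1*(-1571709)) = 693*(1/282) + (1188867 + 1571709) = 231/94 + 2760576 = 259494375/94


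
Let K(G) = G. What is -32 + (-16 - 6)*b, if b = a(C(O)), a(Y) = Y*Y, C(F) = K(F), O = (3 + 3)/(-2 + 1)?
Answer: -824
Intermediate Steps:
O = -6 (O = 6/(-1) = 6*(-1) = -6)
C(F) = F
a(Y) = Y²
b = 36 (b = (-6)² = 36)
-32 + (-16 - 6)*b = -32 + (-16 - 6)*36 = -32 - 22*36 = -32 - 792 = -824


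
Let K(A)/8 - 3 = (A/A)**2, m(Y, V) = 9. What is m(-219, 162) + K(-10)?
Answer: 41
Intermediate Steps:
K(A) = 32 (K(A) = 24 + 8*(A/A)**2 = 24 + 8*1**2 = 24 + 8*1 = 24 + 8 = 32)
m(-219, 162) + K(-10) = 9 + 32 = 41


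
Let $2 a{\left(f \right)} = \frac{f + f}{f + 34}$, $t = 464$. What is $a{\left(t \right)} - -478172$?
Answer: $\frac{119065060}{249} \approx 4.7817 \cdot 10^{5}$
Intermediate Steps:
$a{\left(f \right)} = \frac{f}{34 + f}$ ($a{\left(f \right)} = \frac{\left(f + f\right) \frac{1}{f + 34}}{2} = \frac{2 f \frac{1}{34 + f}}{2} = \frac{f}{34 + f}$)
$a{\left(t \right)} - -478172 = \frac{464}{34 + 464} - -478172 = \frac{464}{498} + 478172 = 464 \cdot \frac{1}{498} + 478172 = \frac{232}{249} + 478172 = \frac{119065060}{249}$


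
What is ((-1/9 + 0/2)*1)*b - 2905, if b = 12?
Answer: -8719/3 ≈ -2906.3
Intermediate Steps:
((-1/9 + 0/2)*1)*b - 2905 = ((-1/9 + 0/2)*1)*12 - 2905 = ((-1*⅑ + 0*(½))*1)*12 - 2905 = ((-⅑ + 0)*1)*12 - 2905 = -⅑*1*12 - 2905 = -⅑*12 - 2905 = -4/3 - 2905 = -8719/3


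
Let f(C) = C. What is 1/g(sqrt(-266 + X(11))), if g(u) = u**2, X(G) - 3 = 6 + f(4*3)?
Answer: -1/245 ≈ -0.0040816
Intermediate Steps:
X(G) = 21 (X(G) = 3 + (6 + 4*3) = 3 + (6 + 12) = 3 + 18 = 21)
1/g(sqrt(-266 + X(11))) = 1/((sqrt(-266 + 21))**2) = 1/((sqrt(-245))**2) = 1/((7*I*sqrt(5))**2) = 1/(-245) = -1/245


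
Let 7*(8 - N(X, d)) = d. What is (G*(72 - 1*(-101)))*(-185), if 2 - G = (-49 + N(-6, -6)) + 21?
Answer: -4736740/7 ≈ -6.7668e+5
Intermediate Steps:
N(X, d) = 8 - d/7
G = 148/7 (G = 2 - ((-49 + (8 - 1/7*(-6))) + 21) = 2 - ((-49 + (8 + 6/7)) + 21) = 2 - ((-49 + 62/7) + 21) = 2 - (-281/7 + 21) = 2 - 1*(-134/7) = 2 + 134/7 = 148/7 ≈ 21.143)
(G*(72 - 1*(-101)))*(-185) = (148*(72 - 1*(-101))/7)*(-185) = (148*(72 + 101)/7)*(-185) = ((148/7)*173)*(-185) = (25604/7)*(-185) = -4736740/7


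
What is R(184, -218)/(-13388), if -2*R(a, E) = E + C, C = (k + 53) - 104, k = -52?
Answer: -321/26776 ≈ -0.011988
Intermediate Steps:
C = -103 (C = (-52 + 53) - 104 = 1 - 104 = -103)
R(a, E) = 103/2 - E/2 (R(a, E) = -(E - 103)/2 = -(-103 + E)/2 = 103/2 - E/2)
R(184, -218)/(-13388) = (103/2 - ½*(-218))/(-13388) = (103/2 + 109)*(-1/13388) = (321/2)*(-1/13388) = -321/26776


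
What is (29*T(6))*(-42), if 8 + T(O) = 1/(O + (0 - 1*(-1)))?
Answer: 9570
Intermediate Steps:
T(O) = -8 + 1/(1 + O) (T(O) = -8 + 1/(O + (0 - 1*(-1))) = -8 + 1/(O + (0 + 1)) = -8 + 1/(O + 1) = -8 + 1/(1 + O))
(29*T(6))*(-42) = (29*((-7 - 8*6)/(1 + 6)))*(-42) = (29*((-7 - 48)/7))*(-42) = (29*((⅐)*(-55)))*(-42) = (29*(-55/7))*(-42) = -1595/7*(-42) = 9570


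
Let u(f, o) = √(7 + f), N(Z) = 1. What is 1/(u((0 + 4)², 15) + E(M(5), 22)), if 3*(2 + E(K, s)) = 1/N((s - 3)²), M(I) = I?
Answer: 15/182 + 9*√23/182 ≈ 0.31957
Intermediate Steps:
E(K, s) = -5/3 (E(K, s) = -2 + (⅓)/1 = -2 + (⅓)*1 = -2 + ⅓ = -5/3)
1/(u((0 + 4)², 15) + E(M(5), 22)) = 1/(√(7 + (0 + 4)²) - 5/3) = 1/(√(7 + 4²) - 5/3) = 1/(√(7 + 16) - 5/3) = 1/(√23 - 5/3) = 1/(-5/3 + √23)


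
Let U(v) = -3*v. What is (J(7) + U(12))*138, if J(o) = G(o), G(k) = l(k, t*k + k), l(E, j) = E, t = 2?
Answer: -4002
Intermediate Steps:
G(k) = k
J(o) = o
(J(7) + U(12))*138 = (7 - 3*12)*138 = (7 - 36)*138 = -29*138 = -4002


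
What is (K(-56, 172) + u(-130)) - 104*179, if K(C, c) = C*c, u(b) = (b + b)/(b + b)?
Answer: -28247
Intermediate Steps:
u(b) = 1 (u(b) = (2*b)/((2*b)) = (2*b)*(1/(2*b)) = 1)
(K(-56, 172) + u(-130)) - 104*179 = (-56*172 + 1) - 104*179 = (-9632 + 1) - 18616 = -9631 - 18616 = -28247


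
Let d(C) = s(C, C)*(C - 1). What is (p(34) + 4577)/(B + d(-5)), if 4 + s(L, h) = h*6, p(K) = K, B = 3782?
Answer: 4611/3986 ≈ 1.1568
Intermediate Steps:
s(L, h) = -4 + 6*h (s(L, h) = -4 + h*6 = -4 + 6*h)
d(C) = (-1 + C)*(-4 + 6*C) (d(C) = (-4 + 6*C)*(C - 1) = (-4 + 6*C)*(-1 + C) = (-1 + C)*(-4 + 6*C))
(p(34) + 4577)/(B + d(-5)) = (34 + 4577)/(3782 + 2*(-1 - 5)*(-2 + 3*(-5))) = 4611/(3782 + 2*(-6)*(-2 - 15)) = 4611/(3782 + 2*(-6)*(-17)) = 4611/(3782 + 204) = 4611/3986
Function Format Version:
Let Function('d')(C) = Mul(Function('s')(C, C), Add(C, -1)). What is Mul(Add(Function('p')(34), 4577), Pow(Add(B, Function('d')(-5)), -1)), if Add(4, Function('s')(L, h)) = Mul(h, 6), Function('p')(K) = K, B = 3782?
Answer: Rational(4611, 3986) ≈ 1.1568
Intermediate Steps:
Function('s')(L, h) = Add(-4, Mul(6, h)) (Function('s')(L, h) = Add(-4, Mul(h, 6)) = Add(-4, Mul(6, h)))
Function('d')(C) = Mul(Add(-1, C), Add(-4, Mul(6, C))) (Function('d')(C) = Mul(Add(-4, Mul(6, C)), Add(C, -1)) = Mul(Add(-4, Mul(6, C)), Add(-1, C)) = Mul(Add(-1, C), Add(-4, Mul(6, C))))
Mul(Add(Function('p')(34), 4577), Pow(Add(B, Function('d')(-5)), -1)) = Mul(Add(34, 4577), Pow(Add(3782, Mul(2, Add(-1, -5), Add(-2, Mul(3, -5)))), -1)) = Mul(4611, Pow(Add(3782, Mul(2, -6, Add(-2, -15))), -1)) = Mul(4611, Pow(Add(3782, Mul(2, -6, -17)), -1)) = Mul(4611, Pow(Add(3782, 204), -1)) = Mul(4611, Pow(3986, -1)) = Mul(4611, Rational(1, 3986)) = Rational(4611, 3986)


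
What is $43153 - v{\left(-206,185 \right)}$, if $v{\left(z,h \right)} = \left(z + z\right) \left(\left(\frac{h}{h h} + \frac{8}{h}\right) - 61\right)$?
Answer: $\frac{3337593}{185} \approx 18041.0$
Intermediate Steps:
$v{\left(z,h \right)} = 2 z \left(-61 + \frac{9}{h}\right)$ ($v{\left(z,h \right)} = 2 z \left(\left(\frac{h}{h^{2}} + \frac{8}{h}\right) - 61\right) = 2 z \left(\left(\frac{1}{h} + \frac{8}{h}\right) - 61\right) = 2 z \left(\frac{9}{h} - 61\right) = 2 z \left(-61 + \frac{9}{h}\right)$)
$43153 - v{\left(-206,185 \right)} = 43153 - \left(\left(-122\right) \left(-206\right) + 18 \left(-206\right) \frac{1}{185}\right) = 43153 - \left(25132 + 18 \left(-206\right) \frac{1}{185}\right) = 43153 - \left(25132 - \frac{3708}{185}\right) = 43153 - \frac{4645712}{185} = \frac{3337593}{185}$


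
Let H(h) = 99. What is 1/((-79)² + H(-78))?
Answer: 1/6340 ≈ 0.00015773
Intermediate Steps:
1/((-79)² + H(-78)) = 1/((-79)² + 99) = 1/(6241 + 99) = 1/6340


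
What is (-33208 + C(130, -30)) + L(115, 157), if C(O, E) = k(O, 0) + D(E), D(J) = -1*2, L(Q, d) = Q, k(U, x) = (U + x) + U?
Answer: -32835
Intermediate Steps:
k(U, x) = x + 2*U
D(J) = -2
C(O, E) = -2 + 2*O (C(O, E) = (0 + 2*O) - 2 = 2*O - 2 = -2 + 2*O)
(-33208 + C(130, -30)) + L(115, 157) = (-33208 + (-2 + 2*130)) + 115 = (-33208 + (-2 + 260)) + 115 = (-33208 + 258) + 115 = -32950 + 115 = -32835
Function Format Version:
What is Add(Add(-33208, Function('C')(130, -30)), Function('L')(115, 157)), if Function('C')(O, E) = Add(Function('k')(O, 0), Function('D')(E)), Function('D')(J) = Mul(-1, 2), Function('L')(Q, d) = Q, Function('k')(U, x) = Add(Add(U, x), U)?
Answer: -32835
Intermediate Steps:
Function('k')(U, x) = Add(x, Mul(2, U))
Function('D')(J) = -2
Function('C')(O, E) = Add(-2, Mul(2, O)) (Function('C')(O, E) = Add(Add(0, Mul(2, O)), -2) = Add(Mul(2, O), -2) = Add(-2, Mul(2, O)))
Add(Add(-33208, Function('C')(130, -30)), Function('L')(115, 157)) = Add(Add(-33208, Add(-2, Mul(2, 130))), 115) = Add(Add(-33208, Add(-2, 260)), 115) = Add(Add(-33208, 258), 115) = Add(-32950, 115) = -32835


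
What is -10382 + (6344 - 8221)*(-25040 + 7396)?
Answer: 33107406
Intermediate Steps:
-10382 + (6344 - 8221)*(-25040 + 7396) = -10382 - 1877*(-17644) = -10382 + 33117788 = 33107406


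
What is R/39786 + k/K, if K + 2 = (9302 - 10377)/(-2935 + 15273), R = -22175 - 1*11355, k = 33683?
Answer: -8267581644137/512264643 ≈ -16139.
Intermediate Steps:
R = -33530 (R = -22175 - 11355 = -33530)
K = -25751/12338 (K = -2 + (9302 - 10377)/(-2935 + 15273) = -2 - 1075/12338 = -25751/12338 ≈ -2.0871)
R/39786 + k/K = -33530/39786 + 33683/(-25751/12338) = -33530*1/39786 + 33683*(-12338/25751) = -16765/19893 - 415580854/25751 = -8267581644137/512264643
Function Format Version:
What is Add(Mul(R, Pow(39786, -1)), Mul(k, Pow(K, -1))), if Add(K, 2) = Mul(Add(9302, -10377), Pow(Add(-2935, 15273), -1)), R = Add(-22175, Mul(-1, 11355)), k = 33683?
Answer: Rational(-8267581644137, 512264643) ≈ -16139.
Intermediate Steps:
R = -33530 (R = Add(-22175, -11355) = -33530)
K = Rational(-25751, 12338) (K = Add(-2, Mul(Add(9302, -10377), Pow(Add(-2935, 15273), -1))) = Add(-2, Mul(-1075, Pow(12338, -1))) = Add(-2, Mul(-1075, Rational(1, 12338))) = Add(-2, Rational(-1075, 12338)) = Rational(-25751, 12338) ≈ -2.0871)
Add(Mul(R, Pow(39786, -1)), Mul(k, Pow(K, -1))) = Add(Mul(-33530, Pow(39786, -1)), Mul(33683, Pow(Rational(-25751, 12338), -1))) = Add(Mul(-33530, Rational(1, 39786)), Mul(33683, Rational(-12338, 25751))) = Add(Rational(-16765, 19893), Rational(-415580854, 25751)) = Rational(-8267581644137, 512264643)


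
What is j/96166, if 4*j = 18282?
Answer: 9141/192332 ≈ 0.047527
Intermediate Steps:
j = 9141/2 (j = (¼)*18282 = 9141/2 ≈ 4570.5)
j/96166 = (9141/2)/96166 = (9141/2)*(1/96166) = 9141/192332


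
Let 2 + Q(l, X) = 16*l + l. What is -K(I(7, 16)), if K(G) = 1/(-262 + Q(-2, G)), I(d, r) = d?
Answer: 1/298 ≈ 0.0033557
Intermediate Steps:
Q(l, X) = -2 + 17*l (Q(l, X) = -2 + (16*l + l) = -2 + 17*l)
K(G) = -1/298 (K(G) = 1/(-262 + (-2 + 17*(-2))) = 1/(-262 + (-2 - 34)) = 1/(-262 - 36) = 1/(-298) = -1/298)
-K(I(7, 16)) = -1*(-1/298) = 1/298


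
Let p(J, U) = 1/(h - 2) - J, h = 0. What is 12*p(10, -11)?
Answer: -126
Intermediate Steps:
p(J, U) = -1/2 - J (p(J, U) = 1/(0 - 2) - J = 1/(-2) - J = -1/2 - J)
12*p(10, -11) = 12*(-1/2 - 1*10) = 12*(-1/2 - 10) = 12*(-21/2) = -126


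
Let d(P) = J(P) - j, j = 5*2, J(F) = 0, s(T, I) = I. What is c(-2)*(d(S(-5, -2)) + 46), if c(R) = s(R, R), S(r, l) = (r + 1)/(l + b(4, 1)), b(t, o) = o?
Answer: -72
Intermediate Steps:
S(r, l) = (1 + r)/(1 + l) (S(r, l) = (r + 1)/(l + 1) = (1 + r)/(1 + l))
c(R) = R
j = 10
d(P) = -10 (d(P) = 0 - 1*10 = 0 - 10 = -10)
c(-2)*(d(S(-5, -2)) + 46) = -2*(-10 + 46) = -2*36 = -72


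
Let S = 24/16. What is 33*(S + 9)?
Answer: 693/2 ≈ 346.50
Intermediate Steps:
S = 3/2 (S = 24*(1/16) = 3/2 ≈ 1.5000)
33*(S + 9) = 33*(3/2 + 9) = 33*(21/2) = 693/2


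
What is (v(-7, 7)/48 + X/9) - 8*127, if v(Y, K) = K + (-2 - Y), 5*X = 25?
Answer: -36547/36 ≈ -1015.2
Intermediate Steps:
X = 5 (X = (⅕)*25 = 5)
v(Y, K) = -2 + K - Y
(v(-7, 7)/48 + X/9) - 8*127 = ((-2 + 7 - 1*(-7))/48 + 5/9) - 8*127 = ((-2 + 7 + 7)*(1/48) + 5*(⅑)) - 1016 = (12*(1/48) + 5/9) - 1016 = (¼ + 5/9) - 1016 = 29/36 - 1016 = -36547/36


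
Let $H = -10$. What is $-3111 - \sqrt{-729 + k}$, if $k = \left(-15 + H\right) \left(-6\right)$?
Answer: $-3111 - i \sqrt{579} \approx -3111.0 - 24.062 i$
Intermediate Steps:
$k = 150$ ($k = \left(-15 - 10\right) \left(-6\right) = \left(-25\right) \left(-6\right) = 150$)
$-3111 - \sqrt{-729 + k} = -3111 - \sqrt{-729 + 150} = -3111 - \sqrt{-579} = -3111 - i \sqrt{579}$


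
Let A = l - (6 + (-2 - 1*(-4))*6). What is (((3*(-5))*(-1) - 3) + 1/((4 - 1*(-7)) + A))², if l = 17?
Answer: 14641/100 ≈ 146.41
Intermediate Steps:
A = -1 (A = 17 - (6 + (-2 - 1*(-4))*6) = 17 - (6 + (-2 + 4)*6) = 17 - (6 + 2*6) = 17 - (6 + 12) = 17 - 1*18 = 17 - 18 = -1)
(((3*(-5))*(-1) - 3) + 1/((4 - 1*(-7)) + A))² = (((3*(-5))*(-1) - 3) + 1/((4 - 1*(-7)) - 1))² = ((-15*(-1) - 3) + 1/((4 + 7) - 1))² = ((15 - 3) + 1/(11 - 1))² = (12 + 1/10)² = (12 + ⅒)² = (121/10)² = 14641/100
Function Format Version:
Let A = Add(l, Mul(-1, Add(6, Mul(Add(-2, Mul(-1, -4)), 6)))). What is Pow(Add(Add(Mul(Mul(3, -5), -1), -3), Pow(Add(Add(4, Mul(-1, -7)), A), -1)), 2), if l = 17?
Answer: Rational(14641, 100) ≈ 146.41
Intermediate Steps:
A = -1 (A = Add(17, Mul(-1, Add(6, Mul(Add(-2, Mul(-1, -4)), 6)))) = Add(17, Mul(-1, Add(6, Mul(Add(-2, 4), 6)))) = Add(17, Mul(-1, Add(6, Mul(2, 6)))) = Add(17, Mul(-1, Add(6, 12))) = Add(17, Mul(-1, 18)) = Add(17, -18) = -1)
Pow(Add(Add(Mul(Mul(3, -5), -1), -3), Pow(Add(Add(4, Mul(-1, -7)), A), -1)), 2) = Pow(Add(Add(Mul(Mul(3, -5), -1), -3), Pow(Add(Add(4, Mul(-1, -7)), -1), -1)), 2) = Pow(Add(Add(Mul(-15, -1), -3), Pow(Add(Add(4, 7), -1), -1)), 2) = Pow(Add(Add(15, -3), Pow(Add(11, -1), -1)), 2) = Pow(Add(12, Pow(10, -1)), 2) = Pow(Add(12, Rational(1, 10)), 2) = Pow(Rational(121, 10), 2) = Rational(14641, 100)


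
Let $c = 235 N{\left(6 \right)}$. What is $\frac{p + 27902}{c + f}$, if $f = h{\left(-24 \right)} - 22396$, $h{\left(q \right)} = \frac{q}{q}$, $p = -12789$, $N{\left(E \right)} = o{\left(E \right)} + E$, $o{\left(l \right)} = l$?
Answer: $- \frac{15113}{19575} \approx -0.77206$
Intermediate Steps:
$N{\left(E \right)} = 2 E$ ($N{\left(E \right)} = E + E = 2 E$)
$h{\left(q \right)} = 1$
$f = -22395$ ($f = 1 - 22396 = -22395$)
$c = 2820$ ($c = 235 \cdot 2 \cdot 6 = 235 \cdot 12 = 2820$)
$\frac{p + 27902}{c + f} = \frac{-12789 + 27902}{2820 - 22395} = \frac{15113}{-19575} = 15113 \left(- \frac{1}{19575}\right) = - \frac{15113}{19575}$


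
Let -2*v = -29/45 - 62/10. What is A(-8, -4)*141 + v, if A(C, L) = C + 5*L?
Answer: -177506/45 ≈ -3944.6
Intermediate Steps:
v = 154/45 (v = -(-29/45 - 62/10)/2 = -(-29*1/45 - 62*⅒)/2 = -(-29/45 - 31/5)/2 = -½*(-308/45) = 154/45 ≈ 3.4222)
A(-8, -4)*141 + v = (-8 + 5*(-4))*141 + 154/45 = (-8 - 20)*141 + 154/45 = -28*141 + 154/45 = -3948 + 154/45 = -177506/45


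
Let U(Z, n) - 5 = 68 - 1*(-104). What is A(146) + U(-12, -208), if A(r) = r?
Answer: 323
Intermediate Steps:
U(Z, n) = 177 (U(Z, n) = 5 + (68 - 1*(-104)) = 5 + (68 + 104) = 5 + 172 = 177)
A(146) + U(-12, -208) = 146 + 177 = 323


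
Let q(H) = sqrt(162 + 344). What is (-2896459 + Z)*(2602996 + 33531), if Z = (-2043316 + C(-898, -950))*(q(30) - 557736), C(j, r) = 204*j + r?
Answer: 3275438218942061483 - 5872753158366*sqrt(506) ≈ 3.2753e+18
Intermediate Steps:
C(j, r) = r + 204*j
q(H) = sqrt(506)
Z = 1242333515088 - 2227458*sqrt(506) (Z = (-2043316 + (-950 + 204*(-898)))*(sqrt(506) - 557736) = (-2043316 + (-950 - 183192))*(-557736 + sqrt(506)) = (-2043316 - 184142)*(-557736 + sqrt(506)) = -2227458*(-557736 + sqrt(506)) = 1242333515088 - 2227458*sqrt(506) ≈ 1.2423e+12)
(-2896459 + Z)*(2602996 + 33531) = (-2896459 + (1242333515088 - 2227458*sqrt(506)))*(2602996 + 33531) = (1242330618629 - 2227458*sqrt(506))*2636527 = 3275438218942061483 - 5872753158366*sqrt(506)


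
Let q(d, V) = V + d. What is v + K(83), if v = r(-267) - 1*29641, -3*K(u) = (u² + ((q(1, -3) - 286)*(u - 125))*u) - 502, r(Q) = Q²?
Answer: -295137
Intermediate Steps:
K(u) = 502/3 - u²/3 - u*(36000 - 288*u)/3 (K(u) = -((u² + (((-3 + 1) - 286)*(u - 125))*u) - 502)/3 = -((u² + ((-2 - 286)*(-125 + u))*u) - 502)/3 = -((u² + (-288*(-125 + u))*u) - 502)/3 = -((u² + (36000 - 288*u)*u) - 502)/3 = -((u² + u*(36000 - 288*u)) - 502)/3 = -(-502 + u² + u*(36000 - 288*u))/3 = 502/3 - u²/3 - u*(36000 - 288*u)/3)
v = 41648 (v = (-267)² - 1*29641 = 71289 - 29641 = 41648)
v + K(83) = 41648 + (502/3 - 12000*83 + (287/3)*83²) = 41648 + (502/3 - 996000 + (287/3)*6889) = 41648 + (502/3 - 996000 + 1977143/3) = 41648 - 336785 = -295137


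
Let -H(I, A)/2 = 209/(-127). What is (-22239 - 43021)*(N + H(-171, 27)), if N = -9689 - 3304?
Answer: 107658965180/127 ≈ 8.4771e+8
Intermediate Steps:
H(I, A) = 418/127 (H(I, A) = -418/(-127) = -418*(-1)/127 = -2*(-209/127) = 418/127)
N = -12993
(-22239 - 43021)*(N + H(-171, 27)) = (-22239 - 43021)*(-12993 + 418/127) = -65260*(-1649693/127) = 107658965180/127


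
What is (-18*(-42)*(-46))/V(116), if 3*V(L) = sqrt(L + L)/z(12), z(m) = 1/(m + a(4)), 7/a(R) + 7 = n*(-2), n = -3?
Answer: -26082*sqrt(58)/145 ≈ -1369.9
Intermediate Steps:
a(R) = -7 (a(R) = 7/(-7 - 3*(-2)) = 7/(-7 + 6) = 7/(-1) = 7*(-1) = -7)
z(m) = 1/(-7 + m) (z(m) = 1/(m - 7) = 1/(-7 + m))
V(L) = 5*sqrt(2)*sqrt(L)/3 (V(L) = (sqrt(L + L)/(1/(-7 + 12)))/3 = (sqrt(2*L)/(1/5))/3 = ((sqrt(2)*sqrt(L))/(1/5))/3 = ((sqrt(2)*sqrt(L))*5)/3 = (5*sqrt(2)*sqrt(L))/3 = 5*sqrt(2)*sqrt(L)/3)
(-18*(-42)*(-46))/V(116) = (-18*(-42)*(-46))/((5*sqrt(2)*sqrt(116)/3)) = (756*(-46))/((5*sqrt(2)*(2*sqrt(29))/3)) = -34776*3*sqrt(58)/580 = -26082*sqrt(58)/145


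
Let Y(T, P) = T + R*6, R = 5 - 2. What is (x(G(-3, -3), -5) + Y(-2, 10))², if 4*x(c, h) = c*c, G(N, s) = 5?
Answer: 7921/16 ≈ 495.06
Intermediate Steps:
R = 3
x(c, h) = c²/4 (x(c, h) = (c*c)/4 = c²/4)
Y(T, P) = 18 + T (Y(T, P) = T + 3*6 = T + 18 = 18 + T)
(x(G(-3, -3), -5) + Y(-2, 10))² = ((¼)*5² + (18 - 2))² = ((¼)*25 + 16)² = (25/4 + 16)² = (89/4)² = 7921/16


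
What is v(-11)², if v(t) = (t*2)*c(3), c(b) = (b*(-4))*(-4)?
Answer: 1115136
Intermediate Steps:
c(b) = 16*b (c(b) = -4*b*(-4) = 16*b)
v(t) = 96*t (v(t) = (t*2)*(16*3) = (2*t)*48 = 96*t)
v(-11)² = (96*(-11))² = (-1056)² = 1115136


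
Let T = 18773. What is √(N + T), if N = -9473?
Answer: 10*√93 ≈ 96.437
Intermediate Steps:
√(N + T) = √(-9473 + 18773) = √9300 = 10*√93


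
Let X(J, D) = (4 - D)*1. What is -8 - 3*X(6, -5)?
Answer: -35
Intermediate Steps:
X(J, D) = 4 - D
-8 - 3*X(6, -5) = -8 - 3*(4 - 1*(-5)) = -8 - 3*(4 + 5) = -8 - 3*9 = -8 - 27 = -35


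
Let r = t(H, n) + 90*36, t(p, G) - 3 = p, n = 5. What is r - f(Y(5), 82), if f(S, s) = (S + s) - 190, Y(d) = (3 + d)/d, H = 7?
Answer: 16782/5 ≈ 3356.4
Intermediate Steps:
Y(d) = (3 + d)/d
t(p, G) = 3 + p
f(S, s) = -190 + S + s
r = 3250 (r = (3 + 7) + 90*36 = 10 + 3240 = 3250)
r - f(Y(5), 82) = 3250 - (-190 + (3 + 5)/5 + 82) = 3250 - (-190 + (1/5)*8 + 82) = 3250 - (-190 + 8/5 + 82) = 3250 - 1*(-532/5) = 3250 + 532/5 = 16782/5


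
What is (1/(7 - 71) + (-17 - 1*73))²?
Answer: 33189121/4096 ≈ 8102.8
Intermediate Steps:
(1/(7 - 71) + (-17 - 1*73))² = (1/(-64) + (-17 - 73))² = (-1/64 - 90)² = (-5761/64)² = 33189121/4096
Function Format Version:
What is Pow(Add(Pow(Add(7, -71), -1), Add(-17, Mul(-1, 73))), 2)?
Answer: Rational(33189121, 4096) ≈ 8102.8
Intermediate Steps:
Pow(Add(Pow(Add(7, -71), -1), Add(-17, Mul(-1, 73))), 2) = Pow(Add(Pow(-64, -1), Add(-17, -73)), 2) = Pow(Add(Rational(-1, 64), -90), 2) = Pow(Rational(-5761, 64), 2) = Rational(33189121, 4096)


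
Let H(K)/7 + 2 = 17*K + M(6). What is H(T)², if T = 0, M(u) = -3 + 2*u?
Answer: 2401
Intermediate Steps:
H(K) = 49 + 119*K (H(K) = -14 + 7*(17*K + (-3 + 2*6)) = -14 + 7*(17*K + (-3 + 12)) = -14 + 7*(17*K + 9) = -14 + 7*(9 + 17*K) = -14 + (63 + 119*K) = 49 + 119*K)
H(T)² = (49 + 119*0)² = (49 + 0)² = 49² = 2401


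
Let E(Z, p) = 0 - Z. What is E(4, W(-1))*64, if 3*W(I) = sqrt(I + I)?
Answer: -256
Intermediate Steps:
W(I) = sqrt(2)*sqrt(I)/3 (W(I) = sqrt(I + I)/3 = sqrt(2*I)/3 = (sqrt(2)*sqrt(I))/3 = sqrt(2)*sqrt(I)/3)
E(Z, p) = -Z
E(4, W(-1))*64 = -1*4*64 = -4*64 = -256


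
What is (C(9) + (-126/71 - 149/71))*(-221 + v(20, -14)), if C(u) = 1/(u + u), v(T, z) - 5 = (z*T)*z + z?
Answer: -1000195/71 ≈ -14087.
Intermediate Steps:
v(T, z) = 5 + z + T*z**2 (v(T, z) = 5 + ((z*T)*z + z) = 5 + ((T*z)*z + z) = 5 + (T*z**2 + z) = 5 + (z + T*z**2) = 5 + z + T*z**2)
C(u) = 1/(2*u)
(C(9) + (-126/71 - 149/71))*(-221 + v(20, -14)) = ((1/2)/9 + (-126/71 - 149/71))*(-221 + (5 - 14 + 20*(-14)**2)) = ((1/2)*(1/9) + (-126*1/71 - 149*1/71))*(-221 + (5 - 14 + 20*196)) = (1/18 + (-126/71 - 149/71))*(-221 + (5 - 14 + 3920)) = (1/18 - 275/71)*(-221 + 3911) = -4879/1278*3690 = -1000195/71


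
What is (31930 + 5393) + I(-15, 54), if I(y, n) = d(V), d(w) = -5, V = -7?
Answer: 37318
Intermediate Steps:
I(y, n) = -5
(31930 + 5393) + I(-15, 54) = (31930 + 5393) - 5 = 37323 - 5 = 37318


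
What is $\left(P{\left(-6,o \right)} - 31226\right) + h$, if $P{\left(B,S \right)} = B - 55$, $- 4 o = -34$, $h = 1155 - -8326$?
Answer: $-21806$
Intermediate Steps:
$h = 9481$ ($h = 1155 + 8326 = 9481$)
$o = \frac{17}{2}$ ($o = \left(- \frac{1}{4}\right) \left(-34\right) = \frac{17}{2} \approx 8.5$)
$P{\left(B,S \right)} = -55 + B$ ($P{\left(B,S \right)} = B - 55 = -55 + B$)
$\left(P{\left(-6,o \right)} - 31226\right) + h = \left(\left(-55 - 6\right) - 31226\right) + 9481 = \left(-61 - 31226\right) + 9481 = -31287 + 9481 = -21806$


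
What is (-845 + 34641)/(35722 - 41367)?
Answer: -33796/5645 ≈ -5.9869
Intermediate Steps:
(-845 + 34641)/(35722 - 41367) = 33796/(-5645) = 33796*(-1/5645) = -33796/5645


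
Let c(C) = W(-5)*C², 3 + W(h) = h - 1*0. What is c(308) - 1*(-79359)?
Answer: -679553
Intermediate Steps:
W(h) = -3 + h (W(h) = -3 + (h - 1*0) = -3 + (h + 0) = -3 + h)
c(C) = -8*C² (c(C) = (-3 - 5)*C² = -8*C²)
c(308) - 1*(-79359) = -8*308² - 1*(-79359) = -8*94864 + 79359 = -758912 + 79359 = -679553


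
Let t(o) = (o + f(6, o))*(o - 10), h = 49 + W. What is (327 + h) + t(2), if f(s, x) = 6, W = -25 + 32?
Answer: 319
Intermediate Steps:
W = 7
h = 56 (h = 49 + 7 = 56)
t(o) = (-10 + o)*(6 + o) (t(o) = (o + 6)*(o - 10) = (6 + o)*(-10 + o) = (-10 + o)*(6 + o))
(327 + h) + t(2) = (327 + 56) + (-60 + 2**2 - 4*2) = 383 + (-60 + 4 - 8) = 383 - 64 = 319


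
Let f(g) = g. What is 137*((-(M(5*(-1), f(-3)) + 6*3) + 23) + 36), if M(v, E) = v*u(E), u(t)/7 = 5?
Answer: 29592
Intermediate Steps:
u(t) = 35 (u(t) = 7*5 = 35)
M(v, E) = 35*v (M(v, E) = v*35 = 35*v)
137*((-(M(5*(-1), f(-3)) + 6*3) + 23) + 36) = 137*((-(35*(5*(-1)) + 6*3) + 23) + 36) = 137*((-(35*(-5) + 18) + 23) + 36) = 137*((-(-175 + 18) + 23) + 36) = 137*((-1*(-157) + 23) + 36) = 137*((157 + 23) + 36) = 137*(180 + 36) = 137*216 = 29592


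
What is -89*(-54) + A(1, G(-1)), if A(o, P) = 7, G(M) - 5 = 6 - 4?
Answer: 4813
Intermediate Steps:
G(M) = 7 (G(M) = 5 + (6 - 4) = 5 + 2 = 7)
-89*(-54) + A(1, G(-1)) = -89*(-54) + 7 = 4806 + 7 = 4813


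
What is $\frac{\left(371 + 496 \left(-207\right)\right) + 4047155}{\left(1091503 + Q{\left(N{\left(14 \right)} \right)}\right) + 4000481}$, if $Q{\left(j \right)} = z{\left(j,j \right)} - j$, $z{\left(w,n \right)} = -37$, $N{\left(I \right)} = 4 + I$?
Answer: $\frac{3944854}{5091929} \approx 0.77473$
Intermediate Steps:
$Q{\left(j \right)} = -37 - j$
$\frac{\left(371 + 496 \left(-207\right)\right) + 4047155}{\left(1091503 + Q{\left(N{\left(14 \right)} \right)}\right) + 4000481} = \frac{\left(371 + 496 \left(-207\right)\right) + 4047155}{\left(1091503 - 55\right) + 4000481} = \frac{\left(371 - 102672\right) + 4047155}{\left(1091503 - 55\right) + 4000481} = \frac{-102301 + 4047155}{\left(1091503 - 55\right) + 4000481} = \frac{3944854}{\left(1091503 - 55\right) + 4000481} = \frac{3944854}{1091448 + 4000481} = \frac{3944854}{5091929}$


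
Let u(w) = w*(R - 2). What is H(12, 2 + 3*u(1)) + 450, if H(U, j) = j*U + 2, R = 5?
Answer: 584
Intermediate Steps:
u(w) = 3*w (u(w) = w*(5 - 2) = w*3 = 3*w)
H(U, j) = 2 + U*j (H(U, j) = U*j + 2 = 2 + U*j)
H(12, 2 + 3*u(1)) + 450 = (2 + 12*(2 + 3*(3*1))) + 450 = (2 + 12*(2 + 3*3)) + 450 = (2 + 12*(2 + 9)) + 450 = (2 + 12*11) + 450 = (2 + 132) + 450 = 134 + 450 = 584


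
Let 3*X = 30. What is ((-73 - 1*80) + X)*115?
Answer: -16445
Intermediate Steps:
X = 10 (X = (⅓)*30 = 10)
((-73 - 1*80) + X)*115 = ((-73 - 1*80) + 10)*115 = ((-73 - 80) + 10)*115 = (-153 + 10)*115 = -143*115 = -16445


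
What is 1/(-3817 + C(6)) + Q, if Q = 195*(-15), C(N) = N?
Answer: -11147176/3811 ≈ -2925.0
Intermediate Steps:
Q = -2925
1/(-3817 + C(6)) + Q = 1/(-3817 + 6) - 2925 = 1/(-3811) - 2925 = -1/3811 - 2925 = -11147176/3811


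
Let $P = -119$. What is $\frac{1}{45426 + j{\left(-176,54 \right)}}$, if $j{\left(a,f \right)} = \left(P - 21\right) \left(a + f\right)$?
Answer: $\frac{1}{62506} \approx 1.5998 \cdot 10^{-5}$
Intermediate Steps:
$j{\left(a,f \right)} = - 140 a - 140 f$ ($j{\left(a,f \right)} = \left(-119 - 21\right) \left(a + f\right) = - 140 \left(a + f\right) = - 140 a - 140 f$)
$\frac{1}{45426 + j{\left(-176,54 \right)}} = \frac{1}{45426 - -17080} = \frac{1}{45426 + \left(24640 - 7560\right)} = \frac{1}{45426 + 17080} = \frac{1}{62506}$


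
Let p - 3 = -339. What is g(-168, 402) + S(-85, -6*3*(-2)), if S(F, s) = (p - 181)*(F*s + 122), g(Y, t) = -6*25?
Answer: 1518796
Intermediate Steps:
p = -336 (p = 3 - 339 = -336)
g(Y, t) = -150
S(F, s) = -63074 - 517*F*s (S(F, s) = (-336 - 181)*(F*s + 122) = -517*(122 + F*s) = -63074 - 517*F*s)
g(-168, 402) + S(-85, -6*3*(-2)) = -150 + (-63074 - 517*(-85)*-6*3*(-2)) = -150 + (-63074 - 517*(-85)*(-18*(-2))) = -150 + (-63074 - 517*(-85)*36) = -150 + (-63074 + 1582020) = -150 + 1518946 = 1518796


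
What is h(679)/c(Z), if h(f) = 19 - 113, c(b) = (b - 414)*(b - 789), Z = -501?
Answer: -47/590175 ≈ -7.9637e-5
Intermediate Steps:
c(b) = (-789 + b)*(-414 + b) (c(b) = (-414 + b)*(-789 + b) = (-789 + b)*(-414 + b))
h(f) = -94
h(679)/c(Z) = -94/(326646 + (-501)² - 1203*(-501)) = -94/(326646 + 251001 + 602703) = -94/1180350 = -94*1/1180350 = -47/590175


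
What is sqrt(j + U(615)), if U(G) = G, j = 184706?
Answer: sqrt(185321) ≈ 430.49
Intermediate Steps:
sqrt(j + U(615)) = sqrt(184706 + 615) = sqrt(185321)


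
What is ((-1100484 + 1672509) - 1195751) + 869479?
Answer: 245753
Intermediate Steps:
((-1100484 + 1672509) - 1195751) + 869479 = (572025 - 1195751) + 869479 = -623726 + 869479 = 245753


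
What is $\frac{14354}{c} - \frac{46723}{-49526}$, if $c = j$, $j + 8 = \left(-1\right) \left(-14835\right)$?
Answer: $\frac{1403658125}{734322002} \approx 1.9115$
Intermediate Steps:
$j = 14827$ ($j = -8 - -14835 = -8 + 14835 = 14827$)
$c = 14827$
$\frac{14354}{c} - \frac{46723}{-49526} = \frac{14354}{14827} - \frac{46723}{-49526} = 14354 \cdot \frac{1}{14827} - - \frac{46723}{49526} = \frac{14354}{14827} + \frac{46723}{49526} = \frac{1403658125}{734322002}$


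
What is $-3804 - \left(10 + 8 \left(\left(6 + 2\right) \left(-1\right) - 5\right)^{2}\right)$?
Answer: $-5166$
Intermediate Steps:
$-3804 - \left(10 + 8 \left(\left(6 + 2\right) \left(-1\right) - 5\right)^{2}\right) = -3804 - \left(10 + 8 \left(8 \left(-1\right) - 5\right)^{2}\right) = -3804 - \left(10 + 8 \left(-8 - 5\right)^{2}\right) = -3804 - \left(10 + 8 \left(-13\right)^{2}\right) = -3804 - \left(10 + 8 \cdot 169\right) = -3804 - \left(10 + 1352\right) = -3804 - 1362 = -5166$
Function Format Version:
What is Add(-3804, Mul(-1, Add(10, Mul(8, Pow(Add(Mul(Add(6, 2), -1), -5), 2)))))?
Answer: -5166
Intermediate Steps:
Add(-3804, Mul(-1, Add(10, Mul(8, Pow(Add(Mul(Add(6, 2), -1), -5), 2))))) = Add(-3804, Mul(-1, Add(10, Mul(8, Pow(Add(Mul(8, -1), -5), 2))))) = Add(-3804, Mul(-1, Add(10, Mul(8, Pow(Add(-8, -5), 2))))) = Add(-3804, Mul(-1, Add(10, Mul(8, Pow(-13, 2))))) = Add(-3804, Mul(-1, Add(10, Mul(8, 169)))) = Add(-3804, Mul(-1, Add(10, 1352))) = Add(-3804, Mul(-1, 1362)) = Add(-3804, -1362) = -5166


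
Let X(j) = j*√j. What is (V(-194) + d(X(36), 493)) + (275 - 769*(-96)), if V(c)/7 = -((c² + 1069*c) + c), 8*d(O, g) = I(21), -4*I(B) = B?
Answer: 40438603/32 ≈ 1.2637e+6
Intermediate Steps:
I(B) = -B/4
X(j) = j^(3/2)
d(O, g) = -21/32 (d(O, g) = (-¼*21)/8 = (⅛)*(-21/4) = -21/32)
V(c) = -7490*c - 7*c² (V(c) = 7*(-((c² + 1069*c) + c)) = 7*(-(c² + 1070*c)) = 7*(-c² - 1070*c) = -7490*c - 7*c²)
(V(-194) + d(X(36), 493)) + (275 - 769*(-96)) = (-7*(-194)*(1070 - 194) - 21/32) + (275 - 769*(-96)) = (-7*(-194)*876 - 21/32) + (275 + 73824) = (1189608 - 21/32) + 74099 = 38067435/32 + 74099 = 40438603/32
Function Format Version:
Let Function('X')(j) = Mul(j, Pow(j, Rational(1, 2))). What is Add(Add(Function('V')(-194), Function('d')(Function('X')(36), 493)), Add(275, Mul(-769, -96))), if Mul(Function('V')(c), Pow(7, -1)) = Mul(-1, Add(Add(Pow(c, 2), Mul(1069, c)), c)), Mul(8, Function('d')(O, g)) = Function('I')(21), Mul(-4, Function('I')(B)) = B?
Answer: Rational(40438603, 32) ≈ 1.2637e+6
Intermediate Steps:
Function('I')(B) = Mul(Rational(-1, 4), B)
Function('X')(j) = Pow(j, Rational(3, 2))
Function('d')(O, g) = Rational(-21, 32) (Function('d')(O, g) = Mul(Rational(1, 8), Mul(Rational(-1, 4), 21)) = Mul(Rational(1, 8), Rational(-21, 4)) = Rational(-21, 32))
Function('V')(c) = Add(Mul(-7490, c), Mul(-7, Pow(c, 2))) (Function('V')(c) = Mul(7, Mul(-1, Add(Add(Pow(c, 2), Mul(1069, c)), c))) = Mul(7, Mul(-1, Add(Pow(c, 2), Mul(1070, c)))) = Mul(7, Add(Mul(-1, Pow(c, 2)), Mul(-1070, c))) = Add(Mul(-7490, c), Mul(-7, Pow(c, 2))))
Add(Add(Function('V')(-194), Function('d')(Function('X')(36), 493)), Add(275, Mul(-769, -96))) = Add(Add(Mul(-7, -194, Add(1070, -194)), Rational(-21, 32)), Add(275, Mul(-769, -96))) = Add(Add(Mul(-7, -194, 876), Rational(-21, 32)), Add(275, 73824)) = Add(Add(1189608, Rational(-21, 32)), 74099) = Add(Rational(38067435, 32), 74099) = Rational(40438603, 32)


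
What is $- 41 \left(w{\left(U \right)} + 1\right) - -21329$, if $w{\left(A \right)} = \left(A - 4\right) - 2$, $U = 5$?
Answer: $21329$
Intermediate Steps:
$w{\left(A \right)} = -6 + A$ ($w{\left(A \right)} = \left(-4 + A\right) - 2 = -6 + A$)
$- 41 \left(w{\left(U \right)} + 1\right) - -21329 = - 41 \left(\left(-6 + 5\right) + 1\right) - -21329 = - 41 \left(-1 + 1\right) + 21329 = \left(-41\right) 0 + 21329 = 0 + 21329 = 21329$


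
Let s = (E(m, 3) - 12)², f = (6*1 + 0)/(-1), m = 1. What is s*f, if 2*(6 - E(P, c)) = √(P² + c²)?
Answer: -231 - 36*√10 ≈ -344.84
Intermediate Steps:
E(P, c) = 6 - √(P² + c²)/2
f = -6 (f = (6 + 0)*(-1) = 6*(-1) = -6)
s = (-6 - √10/2)² (s = ((6 - √(1² + 3²)/2) - 12)² = ((6 - √(1 + 9)/2) - 12)² = ((6 - √10/2) - 12)² = (-6 - √10/2)² ≈ 57.474)
s*f = ((12 + √10)²/4)*(-6) = -3*(12 + √10)²/2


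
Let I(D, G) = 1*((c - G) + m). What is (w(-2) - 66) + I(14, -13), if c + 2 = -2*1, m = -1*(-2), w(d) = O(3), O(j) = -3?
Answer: -58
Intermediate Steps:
w(d) = -3
m = 2
c = -4 (c = -2 - 2*1 = -2 - 2 = -4)
I(D, G) = -2 - G (I(D, G) = 1*((-4 - G) + 2) = 1*(-2 - G) = -2 - G)
(w(-2) - 66) + I(14, -13) = (-3 - 66) + (-2 - 1*(-13)) = -69 + (-2 + 13) = -69 + 11 = -58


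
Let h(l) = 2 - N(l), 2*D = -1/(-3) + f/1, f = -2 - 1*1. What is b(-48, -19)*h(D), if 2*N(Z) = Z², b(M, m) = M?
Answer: -160/3 ≈ -53.333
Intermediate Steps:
f = -3 (f = -2 - 1 = -3)
N(Z) = Z²/2
D = -4/3 (D = (-1/(-3) - 3/1)/2 = (-1*(-⅓) - 3*1)/2 = (⅓ - 3)/2 = (½)*(-8/3) = -4/3 ≈ -1.3333)
h(l) = 2 - l²/2
b(-48, -19)*h(D) = -48*(2 - (-4/3)²/2) = -48*(2 - ½*16/9) = -48*(2 - 8/9) = -48*10/9 = -160/3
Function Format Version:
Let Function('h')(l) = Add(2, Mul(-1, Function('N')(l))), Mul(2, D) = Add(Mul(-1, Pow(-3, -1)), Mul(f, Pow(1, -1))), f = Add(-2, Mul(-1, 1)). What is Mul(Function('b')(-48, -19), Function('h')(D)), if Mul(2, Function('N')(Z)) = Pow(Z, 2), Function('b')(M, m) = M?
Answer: Rational(-160, 3) ≈ -53.333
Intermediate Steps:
f = -3 (f = Add(-2, -1) = -3)
Function('N')(Z) = Mul(Rational(1, 2), Pow(Z, 2))
D = Rational(-4, 3) (D = Mul(Rational(1, 2), Add(Mul(-1, Pow(-3, -1)), Mul(-3, Pow(1, -1)))) = Mul(Rational(1, 2), Add(Mul(-1, Rational(-1, 3)), Mul(-3, 1))) = Mul(Rational(1, 2), Add(Rational(1, 3), -3)) = Mul(Rational(1, 2), Rational(-8, 3)) = Rational(-4, 3) ≈ -1.3333)
Function('h')(l) = Add(2, Mul(Rational(-1, 2), Pow(l, 2))) (Function('h')(l) = Add(2, Mul(-1, Mul(Rational(1, 2), Pow(l, 2)))) = Add(2, Mul(Rational(-1, 2), Pow(l, 2))))
Mul(Function('b')(-48, -19), Function('h')(D)) = Mul(-48, Add(2, Mul(Rational(-1, 2), Pow(Rational(-4, 3), 2)))) = Mul(-48, Add(2, Mul(Rational(-1, 2), Rational(16, 9)))) = Mul(-48, Add(2, Rational(-8, 9))) = Mul(-48, Rational(10, 9)) = Rational(-160, 3)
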